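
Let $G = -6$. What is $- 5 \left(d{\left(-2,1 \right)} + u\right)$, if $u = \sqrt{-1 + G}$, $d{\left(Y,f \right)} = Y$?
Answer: $10 - 5 i \sqrt{7} \approx 10.0 - 13.229 i$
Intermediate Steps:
$u = i \sqrt{7}$ ($u = \sqrt{-1 - 6} = \sqrt{-7} = i \sqrt{7} \approx 2.6458 i$)
$- 5 \left(d{\left(-2,1 \right)} + u\right) = - 5 \left(-2 + i \sqrt{7}\right) = 10 - 5 i \sqrt{7}$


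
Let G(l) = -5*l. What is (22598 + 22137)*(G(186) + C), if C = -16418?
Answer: -776062780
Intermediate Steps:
(22598 + 22137)*(G(186) + C) = (22598 + 22137)*(-5*186 - 16418) = 44735*(-930 - 16418) = 44735*(-17348) = -776062780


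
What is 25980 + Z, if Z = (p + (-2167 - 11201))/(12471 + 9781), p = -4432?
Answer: 144522290/5563 ≈ 25979.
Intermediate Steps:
Z = -4450/5563 (Z = (-4432 + (-2167 - 11201))/(12471 + 9781) = (-4432 - 13368)/22252 = -17800*1/22252 = -4450/5563 ≈ -0.79993)
25980 + Z = 25980 - 4450/5563 = 144522290/5563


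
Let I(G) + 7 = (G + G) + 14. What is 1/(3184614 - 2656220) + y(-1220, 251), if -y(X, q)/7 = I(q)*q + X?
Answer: -468037138561/528394 ≈ -8.8577e+5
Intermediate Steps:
I(G) = 7 + 2*G (I(G) = -7 + ((G + G) + 14) = -7 + (2*G + 14) = -7 + (14 + 2*G) = 7 + 2*G)
y(X, q) = -7*X - 7*q*(7 + 2*q) (y(X, q) = -7*((7 + 2*q)*q + X) = -7*(q*(7 + 2*q) + X) = -7*(X + q*(7 + 2*q)) = -7*X - 7*q*(7 + 2*q))
1/(3184614 - 2656220) + y(-1220, 251) = 1/(3184614 - 2656220) + (-7*(-1220) - 7*251*(7 + 2*251)) = 1/528394 + (8540 - 7*251*(7 + 502)) = 1/528394 + (8540 - 7*251*509) = 1/528394 + (8540 - 894313) = 1/528394 - 885773 = -468037138561/528394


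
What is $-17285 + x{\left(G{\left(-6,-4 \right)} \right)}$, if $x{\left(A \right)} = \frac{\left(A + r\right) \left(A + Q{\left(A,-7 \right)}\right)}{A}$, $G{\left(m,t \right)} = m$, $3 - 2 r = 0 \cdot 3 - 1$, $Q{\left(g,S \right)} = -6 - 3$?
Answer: $-17295$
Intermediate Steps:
$Q{\left(g,S \right)} = -9$
$r = 2$ ($r = \frac{3}{2} - \frac{0 \cdot 3 - 1}{2} = \frac{3}{2} - \frac{0 - 1}{2} = \frac{3}{2} - - \frac{1}{2} = \frac{3}{2} + \frac{1}{2} = 2$)
$x{\left(A \right)} = \frac{\left(-9 + A\right) \left(2 + A\right)}{A}$ ($x{\left(A \right)} = \frac{\left(A + 2\right) \left(A - 9\right)}{A} = \frac{\left(2 + A\right) \left(-9 + A\right)}{A} = \frac{\left(-9 + A\right) \left(2 + A\right)}{A}$)
$-17285 + x{\left(G{\left(-6,-4 \right)} \right)} = -17285 - \left(13 - 3\right) = -17285 - 10 = -17295$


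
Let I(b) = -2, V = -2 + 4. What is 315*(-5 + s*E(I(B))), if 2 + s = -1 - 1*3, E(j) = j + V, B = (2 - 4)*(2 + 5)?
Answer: -1575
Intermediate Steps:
V = 2
B = -14 (B = -2*7 = -14)
E(j) = 2 + j (E(j) = j + 2 = 2 + j)
s = -6 (s = -2 + (-1 - 1*3) = -2 + (-1 - 3) = -2 - 4 = -6)
315*(-5 + s*E(I(B))) = 315*(-5 - 6*(2 - 2)) = 315*(-5 - 6*0) = 315*(-5 + 0) = 315*(-5) = -1575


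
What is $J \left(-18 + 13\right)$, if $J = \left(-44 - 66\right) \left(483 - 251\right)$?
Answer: $127600$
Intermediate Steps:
$J = -25520$ ($J = \left(-110\right) 232 = -25520$)
$J \left(-18 + 13\right) = - 25520 \left(-18 + 13\right) = \left(-25520\right) \left(-5\right) = 127600$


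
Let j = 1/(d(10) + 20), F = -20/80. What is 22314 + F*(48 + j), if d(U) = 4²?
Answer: 3211487/144 ≈ 22302.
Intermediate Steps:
d(U) = 16
F = -¼ (F = -20*1/80 = -¼ ≈ -0.25000)
j = 1/36 (j = 1/(16 + 20) = 1/36 ≈ 0.027778)
22314 + F*(48 + j) = 22314 - (48 + 1/36)/4 = 22314 - ¼*1729/36 = 22314 - 1729/144 = 3211487/144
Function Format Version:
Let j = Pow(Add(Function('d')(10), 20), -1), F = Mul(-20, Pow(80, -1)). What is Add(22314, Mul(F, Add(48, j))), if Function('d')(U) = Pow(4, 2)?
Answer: Rational(3211487, 144) ≈ 22302.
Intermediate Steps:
Function('d')(U) = 16
F = Rational(-1, 4) (F = Mul(-20, Rational(1, 80)) = Rational(-1, 4) ≈ -0.25000)
j = Rational(1, 36) (j = Pow(Add(16, 20), -1) = Pow(36, -1) = Rational(1, 36) ≈ 0.027778)
Add(22314, Mul(F, Add(48, j))) = Add(22314, Mul(Rational(-1, 4), Add(48, Rational(1, 36)))) = Add(22314, Mul(Rational(-1, 4), Rational(1729, 36))) = Add(22314, Rational(-1729, 144)) = Rational(3211487, 144)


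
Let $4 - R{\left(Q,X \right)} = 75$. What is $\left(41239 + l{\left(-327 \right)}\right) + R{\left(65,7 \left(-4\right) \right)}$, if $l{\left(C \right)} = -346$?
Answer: $40822$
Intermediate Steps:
$R{\left(Q,X \right)} = -71$ ($R{\left(Q,X \right)} = 4 - 75 = -71$)
$\left(41239 + l{\left(-327 \right)}\right) + R{\left(65,7 \left(-4\right) \right)} = \left(41239 - 346\right) - 71 = 40893 - 71 = 40822$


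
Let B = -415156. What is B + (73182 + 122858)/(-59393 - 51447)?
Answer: -1150402177/2771 ≈ -4.1516e+5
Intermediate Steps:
B + (73182 + 122858)/(-59393 - 51447) = -415156 + (73182 + 122858)/(-59393 - 51447) = -415156 + 196040/(-110840) = -415156 + 196040*(-1/110840) = -415156 - 4901/2771 = -1150402177/2771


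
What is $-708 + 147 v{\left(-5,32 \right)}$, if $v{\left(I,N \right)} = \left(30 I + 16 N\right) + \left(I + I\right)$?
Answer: $51036$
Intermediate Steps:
$v{\left(I,N \right)} = 16 N + 32 I$ ($v{\left(I,N \right)} = \left(16 N + 30 I\right) + 2 I = 16 N + 32 I$)
$-708 + 147 v{\left(-5,32 \right)} = -708 + 147 \left(16 \cdot 32 + 32 \left(-5\right)\right) = -708 + 147 \left(512 - 160\right) = -708 + 147 \cdot 352 = -708 + 51744 = 51036$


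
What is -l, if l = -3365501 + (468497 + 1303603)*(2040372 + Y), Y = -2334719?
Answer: 521615684201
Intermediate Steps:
l = -521615684201 (l = -3365501 + (468497 + 1303603)*(2040372 - 2334719) = -3365501 + 1772100*(-294347) = -3365501 - 521612318700 = -521615684201)
-l = -1*(-521615684201) = 521615684201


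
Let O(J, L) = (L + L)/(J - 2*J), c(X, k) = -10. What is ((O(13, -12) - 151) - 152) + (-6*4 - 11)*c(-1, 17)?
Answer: 635/13 ≈ 48.846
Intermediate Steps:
O(J, L) = -2*L/J (O(J, L) = (2*L)/((-J)) = (2*L)*(-1/J) = -2*L/J)
((O(13, -12) - 151) - 152) + (-6*4 - 11)*c(-1, 17) = ((-2*(-12)/13 - 151) - 152) + (-6*4 - 11)*(-10) = ((-2*(-12)*1/13 - 151) - 152) + (-24 - 11)*(-10) = ((24/13 - 151) - 152) - 35*(-10) = (-1939/13 - 152) + 350 = -3915/13 + 350 = 635/13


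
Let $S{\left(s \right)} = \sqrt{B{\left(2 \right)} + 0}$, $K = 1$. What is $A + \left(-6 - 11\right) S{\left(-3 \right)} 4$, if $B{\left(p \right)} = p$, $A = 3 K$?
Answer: $3 - 68 \sqrt{2} \approx -93.167$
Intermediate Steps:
$A = 3$ ($A = 3 \cdot 1 = 3$)
$S{\left(s \right)} = \sqrt{2}$ ($S{\left(s \right)} = \sqrt{2 + 0} = \sqrt{2}$)
$A + \left(-6 - 11\right) S{\left(-3 \right)} 4 = 3 + \left(-6 - 11\right) \sqrt{2} \cdot 4 = 3 + - 17 \sqrt{2} \cdot 4 = 3 - 68 \sqrt{2}$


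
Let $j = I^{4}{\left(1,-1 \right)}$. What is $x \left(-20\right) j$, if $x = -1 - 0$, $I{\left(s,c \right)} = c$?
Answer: $20$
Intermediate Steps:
$x = -1$ ($x = -1 + 0 = -1$)
$j = 1$ ($j = \left(-1\right)^{4} = 1$)
$x \left(-20\right) j = \left(-1\right) \left(-20\right) 1 = 20 \cdot 1 = 20$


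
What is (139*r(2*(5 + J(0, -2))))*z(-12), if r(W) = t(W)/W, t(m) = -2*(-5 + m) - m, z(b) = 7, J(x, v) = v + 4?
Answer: -2224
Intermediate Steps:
J(x, v) = 4 + v
t(m) = 10 - 3*m (t(m) = (10 - 2*m) - m = 10 - 3*m)
r(W) = (10 - 3*W)/W
(139*r(2*(5 + J(0, -2))))*z(-12) = (139*(-3 + 10/((2*(5 + (4 - 2))))))*7 = (139*(-3 + 10/((2*(5 + 2)))))*7 = (139*(-3 + 10/((2*7))))*7 = (139*(-3 + 10/14))*7 = (139*(-3 + 10*(1/14)))*7 = (139*(-3 + 5/7))*7 = (139*(-16/7))*7 = -2224/7*7 = -2224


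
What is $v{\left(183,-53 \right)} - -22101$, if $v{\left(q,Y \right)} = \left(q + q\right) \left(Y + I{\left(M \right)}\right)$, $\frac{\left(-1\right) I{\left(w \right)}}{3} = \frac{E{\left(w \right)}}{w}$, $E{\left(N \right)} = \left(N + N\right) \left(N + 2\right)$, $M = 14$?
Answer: $-32433$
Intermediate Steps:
$E{\left(N \right)} = 2 N \left(2 + N\right)$
$I{\left(w \right)} = -12 - 6 w$ ($I{\left(w \right)} = - 3 \frac{2 w \left(2 + w\right)}{w} = - 3 \left(4 + 2 w\right) = -12 - 6 w$)
$v{\left(q,Y \right)} = 2 q \left(-96 + Y\right)$ ($v{\left(q,Y \right)} = \left(q + q\right) \left(Y - 96\right) = 2 q \left(Y - 96\right) = 2 q \left(-96 + Y\right)$)
$v{\left(183,-53 \right)} - -22101 = 2 \cdot 183 \left(-96 - 53\right) - -22101 = 2 \cdot 183 \left(-149\right) + 22101 = -54534 + 22101 = -32433$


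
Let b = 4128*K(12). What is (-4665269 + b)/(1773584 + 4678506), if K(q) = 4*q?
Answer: -893425/1290418 ≈ -0.69235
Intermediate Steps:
b = 198144 (b = 4128*(4*12) = 4128*48 = 198144)
(-4665269 + b)/(1773584 + 4678506) = (-4665269 + 198144)/(1773584 + 4678506) = -4467125/6452090 = -4467125*1/6452090 = -893425/1290418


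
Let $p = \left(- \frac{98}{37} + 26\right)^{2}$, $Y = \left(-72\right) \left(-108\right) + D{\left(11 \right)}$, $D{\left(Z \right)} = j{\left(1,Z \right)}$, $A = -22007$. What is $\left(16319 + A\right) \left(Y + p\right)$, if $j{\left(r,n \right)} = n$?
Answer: $- \frac{64882441512}{1369} \approx -4.7394 \cdot 10^{7}$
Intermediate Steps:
$D{\left(Z \right)} = Z$
$Y = 7787$ ($Y = \left(-72\right) \left(-108\right) + 11 = 7776 + 11 = 7787$)
$p = \frac{746496}{1369}$ ($p = \left(\left(-98\right) \frac{1}{37} + 26\right)^{2} = \left(- \frac{98}{37} + 26\right)^{2} = \left(\frac{864}{37}\right)^{2} = \frac{746496}{1369} \approx 545.29$)
$\left(16319 + A\right) \left(Y + p\right) = \left(16319 - 22007\right) \left(7787 + \frac{746496}{1369}\right) = \left(-5688\right) \frac{11406899}{1369} = - \frac{64882441512}{1369}$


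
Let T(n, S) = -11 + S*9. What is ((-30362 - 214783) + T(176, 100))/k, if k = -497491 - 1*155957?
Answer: 30532/81681 ≈ 0.37380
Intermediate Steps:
T(n, S) = -11 + 9*S
k = -653448 (k = -497491 - 155957 = -653448)
((-30362 - 214783) + T(176, 100))/k = ((-30362 - 214783) + (-11 + 9*100))/(-653448) = (-245145 + (-11 + 900))*(-1/653448) = (-245145 + 889)*(-1/653448) = -244256*(-1/653448) = 30532/81681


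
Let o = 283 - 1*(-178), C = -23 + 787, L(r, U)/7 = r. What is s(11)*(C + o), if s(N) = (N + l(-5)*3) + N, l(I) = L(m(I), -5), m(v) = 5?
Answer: 155575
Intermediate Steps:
L(r, U) = 7*r
l(I) = 35 (l(I) = 7*5 = 35)
C = 764
o = 461 (o = 283 + 178 = 461)
s(N) = 105 + 2*N (s(N) = (N + 35*3) + N = (N + 105) + N = (105 + N) + N = 105 + 2*N)
s(11)*(C + o) = (105 + 2*11)*(764 + 461) = (105 + 22)*1225 = 127*1225 = 155575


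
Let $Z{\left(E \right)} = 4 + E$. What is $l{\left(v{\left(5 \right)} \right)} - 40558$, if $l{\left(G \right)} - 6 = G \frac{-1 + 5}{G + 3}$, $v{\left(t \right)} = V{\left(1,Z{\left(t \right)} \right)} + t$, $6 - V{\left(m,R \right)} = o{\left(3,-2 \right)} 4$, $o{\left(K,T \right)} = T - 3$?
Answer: $- \frac{689322}{17} \approx -40548.0$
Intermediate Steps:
$o{\left(K,T \right)} = -3 + T$
$V{\left(m,R \right)} = 26$ ($V{\left(m,R \right)} = 6 - \left(-3 - 2\right) 4 = 6 - \left(-5\right) 4 = 6 - -20 = 6 + 20 = 26$)
$v{\left(t \right)} = 26 + t$
$l{\left(G \right)} = 6 + \frac{4 G}{3 + G}$ ($l{\left(G \right)} = 6 + G \frac{-1 + 5}{G + 3} = 6 + G \frac{4}{3 + G} = 6 + \frac{4 G}{3 + G}$)
$l{\left(v{\left(5 \right)} \right)} - 40558 = \frac{2 \left(9 + 5 \left(26 + 5\right)\right)}{3 + \left(26 + 5\right)} - 40558 = \frac{2 \left(9 + 5 \cdot 31\right)}{3 + 31} - 40558 = \frac{2 \left(9 + 155\right)}{34} - 40558 = 2 \cdot \frac{1}{34} \cdot 164 - 40558 = \frac{164}{17} - 40558 = - \frac{689322}{17}$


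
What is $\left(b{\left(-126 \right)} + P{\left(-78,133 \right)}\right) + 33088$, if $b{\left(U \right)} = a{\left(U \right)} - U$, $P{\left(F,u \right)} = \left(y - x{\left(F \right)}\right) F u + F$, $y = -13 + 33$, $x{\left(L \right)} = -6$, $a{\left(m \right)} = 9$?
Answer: $-236579$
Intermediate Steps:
$y = 20$
$P{\left(F,u \right)} = F + 26 F u$ ($P{\left(F,u \right)} = \left(20 - -6\right) F u + F = \left(20 + 6\right) F u + F = 26 F u + F = F + 26 F u$)
$b{\left(U \right)} = 9 - U$
$\left(b{\left(-126 \right)} + P{\left(-78,133 \right)}\right) + 33088 = \left(\left(9 - -126\right) - 78 \left(1 + 26 \cdot 133\right)\right) + 33088 = \left(\left(9 + 126\right) - 78 \left(1 + 3458\right)\right) + 33088 = \left(135 - 269802\right) + 33088 = -269667 + 33088 = -236579$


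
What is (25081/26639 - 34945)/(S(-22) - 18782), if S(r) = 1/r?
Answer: 20479245028/11007367995 ≈ 1.8605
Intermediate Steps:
(25081/26639 - 34945)/(S(-22) - 18782) = (25081/26639 - 34945)/(1/(-22) - 18782) = (25081*(1/26639) - 34945)/(-1/22 - 18782) = (25081/26639 - 34945)/(-413205/22) = -930874774/26639*(-22/413205) = 20479245028/11007367995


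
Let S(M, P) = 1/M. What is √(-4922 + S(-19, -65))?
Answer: 3*I*√197429/19 ≈ 70.157*I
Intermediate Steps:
√(-4922 + S(-19, -65)) = √(-4922 + 1/(-19)) = √(-4922 - 1/19) = √(-93519/19) = 3*I*√197429/19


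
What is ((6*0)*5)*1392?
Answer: 0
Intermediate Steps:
((6*0)*5)*1392 = (0*5)*1392 = 0*1392 = 0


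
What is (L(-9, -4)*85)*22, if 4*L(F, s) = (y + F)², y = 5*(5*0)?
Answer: 75735/2 ≈ 37868.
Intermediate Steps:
y = 0 (y = 5*0 = 0)
L(F, s) = F²/4 (L(F, s) = (0 + F)²/4 = F²/4)
(L(-9, -4)*85)*22 = (((¼)*(-9)²)*85)*22 = (((¼)*81)*85)*22 = ((81/4)*85)*22 = (6885/4)*22 = 75735/2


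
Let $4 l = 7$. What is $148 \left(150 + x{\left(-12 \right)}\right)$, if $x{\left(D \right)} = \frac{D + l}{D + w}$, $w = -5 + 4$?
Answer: $\frac{290117}{13} \approx 22317.0$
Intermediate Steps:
$l = \frac{7}{4}$ ($l = \frac{1}{4} \cdot 7 = \frac{7}{4} \approx 1.75$)
$w = -1$
$x{\left(D \right)} = \frac{\frac{7}{4} + D}{-1 + D}$ ($x{\left(D \right)} = \frac{D + \frac{7}{4}}{D - 1} = \frac{\frac{7}{4} + D}{-1 + D}$)
$148 \left(150 + x{\left(-12 \right)}\right) = 148 \left(150 + \frac{\frac{7}{4} - 12}{-1 - 12}\right) = 148 \left(150 + \frac{1}{-13} \left(- \frac{41}{4}\right)\right) = 148 \left(150 - - \frac{41}{52}\right) = 148 \left(150 + \frac{41}{52}\right) = 148 \cdot \frac{7841}{52} = \frac{290117}{13}$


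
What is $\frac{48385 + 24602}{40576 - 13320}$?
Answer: $\frac{72987}{27256} \approx 2.6778$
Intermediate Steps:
$\frac{48385 + 24602}{40576 - 13320} = \frac{72987}{27256}$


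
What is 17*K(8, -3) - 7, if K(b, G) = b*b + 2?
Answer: 1115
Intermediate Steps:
K(b, G) = 2 + b² (K(b, G) = b² + 2 = 2 + b²)
17*K(8, -3) - 7 = 17*(2 + 8²) - 7 = 17*(2 + 64) - 7 = 17*66 - 7 = 1122 - 7 = 1115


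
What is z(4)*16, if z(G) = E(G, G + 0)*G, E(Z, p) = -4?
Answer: -256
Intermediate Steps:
z(G) = -4*G
z(4)*16 = -4*4*16 = -16*16 = -256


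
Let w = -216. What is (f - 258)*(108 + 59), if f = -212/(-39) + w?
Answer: -3051758/39 ≈ -78250.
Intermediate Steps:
f = -8212/39 (f = -212/(-39) - 216 = -212*(-1/39) - 216 = 212/39 - 216 = -8212/39 ≈ -210.56)
(f - 258)*(108 + 59) = (-8212/39 - 258)*(108 + 59) = -18274/39*167 = -3051758/39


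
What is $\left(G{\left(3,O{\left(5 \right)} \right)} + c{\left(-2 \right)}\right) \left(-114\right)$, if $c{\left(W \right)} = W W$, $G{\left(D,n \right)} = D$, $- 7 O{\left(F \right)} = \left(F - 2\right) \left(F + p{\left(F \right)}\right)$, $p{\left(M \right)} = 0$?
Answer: $-798$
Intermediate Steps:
$O{\left(F \right)} = - \frac{F \left(-2 + F\right)}{7}$ ($O{\left(F \right)} = - \frac{\left(F - 2\right) \left(F + 0\right)}{7} = - \frac{\left(-2 + F\right) F}{7} = - \frac{F \left(-2 + F\right)}{7}$)
$c{\left(W \right)} = W^{2}$
$\left(G{\left(3,O{\left(5 \right)} \right)} + c{\left(-2 \right)}\right) \left(-114\right) = \left(3 + \left(-2\right)^{2}\right) \left(-114\right) = \left(3 + 4\right) \left(-114\right) = 7 \left(-114\right) = -798$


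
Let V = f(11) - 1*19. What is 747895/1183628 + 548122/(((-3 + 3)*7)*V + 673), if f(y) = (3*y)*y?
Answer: 649275879951/796581644 ≈ 815.08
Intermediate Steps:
f(y) = 3*y²
V = 344 (V = 3*11² - 1*19 = 3*121 - 19 = 363 - 19 = 344)
747895/1183628 + 548122/(((-3 + 3)*7)*V + 673) = 747895/1183628 + 548122/(((-3 + 3)*7)*344 + 673) = 747895*(1/1183628) + 548122/((0*7)*344 + 673) = 747895/1183628 + 548122/(0*344 + 673) = 747895/1183628 + 548122/(0 + 673) = 747895/1183628 + 548122/673 = 649275879951/796581644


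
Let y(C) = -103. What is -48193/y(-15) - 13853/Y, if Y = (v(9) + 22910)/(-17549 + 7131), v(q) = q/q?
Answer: 2281309555/337119 ≈ 6767.1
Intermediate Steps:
v(q) = 1
Y = -22911/10418 (Y = (1 + 22910)/(-17549 + 7131) = 22911/(-10418) = 22911*(-1/10418) = -22911/10418 ≈ -2.1992)
-48193/y(-15) - 13853/Y = -48193/(-103) - 13853/(-22911/10418) = -48193*(-1/103) - 13853*(-10418/22911) = 48193/103 + 20617222/3273 = 2281309555/337119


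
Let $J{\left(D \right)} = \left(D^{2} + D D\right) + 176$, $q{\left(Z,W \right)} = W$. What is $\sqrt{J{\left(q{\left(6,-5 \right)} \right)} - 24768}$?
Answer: $i \sqrt{24542} \approx 156.66 i$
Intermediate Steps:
$J{\left(D \right)} = 176 + 2 D^{2}$ ($J{\left(D \right)} = \left(D^{2} + D^{2}\right) + 176 = 2 D^{2} + 176 = 176 + 2 D^{2}$)
$\sqrt{J{\left(q{\left(6,-5 \right)} \right)} - 24768} = \sqrt{\left(176 + 2 \left(-5\right)^{2}\right) - 24768} = \sqrt{\left(176 + 2 \cdot 25\right) - 24768} = \sqrt{\left(176 + 50\right) - 24768} = \sqrt{226 - 24768} = \sqrt{-24542} = i \sqrt{24542}$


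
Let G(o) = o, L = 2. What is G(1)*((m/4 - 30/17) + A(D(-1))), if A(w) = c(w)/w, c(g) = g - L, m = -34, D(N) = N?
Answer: -247/34 ≈ -7.2647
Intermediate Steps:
c(g) = -2 + g (c(g) = g - 1*2 = g - 2 = -2 + g)
A(w) = (-2 + w)/w
G(1)*((m/4 - 30/17) + A(D(-1))) = 1*((-34/4 - 30/17) + (-2 - 1)/(-1)) = 1*((-34*¼ - 30*1/17) - 1*(-3)) = 1*((-17/2 - 30/17) + 3) = 1*(-349/34 + 3) = 1*(-247/34) = -247/34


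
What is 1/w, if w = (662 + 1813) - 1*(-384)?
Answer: 1/2859 ≈ 0.00034977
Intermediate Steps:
w = 2859 (w = 2475 + 384 = 2859)
1/w = 1/2859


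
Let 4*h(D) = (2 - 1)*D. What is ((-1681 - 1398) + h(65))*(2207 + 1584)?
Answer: -46443541/4 ≈ -1.1611e+7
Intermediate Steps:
h(D) = D/4 (h(D) = ((2 - 1)*D)/4 = (1*D)/4 = D/4)
((-1681 - 1398) + h(65))*(2207 + 1584) = ((-1681 - 1398) + (¼)*65)*(2207 + 1584) = (-3079 + 65/4)*3791 = -12251/4*3791 = -46443541/4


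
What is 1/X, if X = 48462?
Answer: 1/48462 ≈ 2.0635e-5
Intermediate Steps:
1/X = 1/48462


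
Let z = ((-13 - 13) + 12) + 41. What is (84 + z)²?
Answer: 12321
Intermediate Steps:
z = 27 (z = (-26 + 12) + 41 = -14 + 41 = 27)
(84 + z)² = (84 + 27)² = 111² = 12321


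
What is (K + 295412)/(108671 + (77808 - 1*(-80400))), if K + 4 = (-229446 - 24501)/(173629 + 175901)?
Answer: 34417901431/31094072290 ≈ 1.1069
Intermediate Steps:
K = -550689/116510 (K = -4 + (-229446 - 24501)/(173629 + 175901) = -4 - 253947/349530 = -4 - 253947*1/349530 = -4 - 84649/116510 = -550689/116510 ≈ -4.7265)
(K + 295412)/(108671 + (77808 - 1*(-80400))) = (-550689/116510 + 295412)/(108671 + (77808 - 1*(-80400))) = 34417901431/(116510*(108671 + (77808 + 80400))) = 34417901431/(116510*(108671 + 158208)) = (34417901431/116510)/266879 = (34417901431/116510)*(1/266879) = 34417901431/31094072290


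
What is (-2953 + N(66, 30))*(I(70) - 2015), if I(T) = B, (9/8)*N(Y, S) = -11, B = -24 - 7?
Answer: 18185530/3 ≈ 6.0618e+6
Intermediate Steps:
B = -31
N(Y, S) = -88/9 (N(Y, S) = (8/9)*(-11) = -88/9)
I(T) = -31
(-2953 + N(66, 30))*(I(70) - 2015) = (-2953 - 88/9)*(-31 - 2015) = -26665/9*(-2046) = 18185530/3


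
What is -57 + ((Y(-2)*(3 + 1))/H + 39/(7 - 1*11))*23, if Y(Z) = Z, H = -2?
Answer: -757/4 ≈ -189.25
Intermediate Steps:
-57 + ((Y(-2)*(3 + 1))/H + 39/(7 - 1*11))*23 = -57 + (-2*(3 + 1)/(-2) + 39/(7 - 1*11))*23 = -57 + (-2*4*(-½) + 39/(7 - 11))*23 = -57 + (-8*(-½) + 39/(-4))*23 = -57 + (4 + 39*(-¼))*23 = -57 + (4 - 39/4)*23 = -57 - 23/4*23 = -57 - 529/4 = -757/4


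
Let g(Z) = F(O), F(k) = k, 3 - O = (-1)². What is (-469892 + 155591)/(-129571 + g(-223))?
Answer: 314301/129569 ≈ 2.4257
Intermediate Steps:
O = 2 (O = 3 - 1*(-1)² = 3 - 1*1 = 3 - 1 = 2)
g(Z) = 2
(-469892 + 155591)/(-129571 + g(-223)) = (-469892 + 155591)/(-129571 + 2) = -314301/(-129569) = -314301*(-1/129569) = 314301/129569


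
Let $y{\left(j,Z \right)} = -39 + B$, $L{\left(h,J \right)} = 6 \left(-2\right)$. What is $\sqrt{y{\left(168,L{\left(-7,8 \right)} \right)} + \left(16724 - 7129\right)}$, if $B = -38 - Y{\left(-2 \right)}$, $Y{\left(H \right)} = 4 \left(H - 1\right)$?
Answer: $\sqrt{9530} \approx 97.622$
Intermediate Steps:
$Y{\left(H \right)} = -4 + 4 H$ ($Y{\left(H \right)} = 4 \left(-1 + H\right) = -4 + 4 H$)
$B = -26$ ($B = -38 - \left(-4 + 4 \left(-2\right)\right) = -38 - \left(-4 - 8\right) = -38 - -12 = -38 + 12 = -26$)
$L{\left(h,J \right)} = -12$
$y{\left(j,Z \right)} = -65$ ($y{\left(j,Z \right)} = -39 - 26 = -65$)
$\sqrt{y{\left(168,L{\left(-7,8 \right)} \right)} + \left(16724 - 7129\right)} = \sqrt{-65 + \left(16724 - 7129\right)} = \sqrt{-65 + 9595} = \sqrt{9530}$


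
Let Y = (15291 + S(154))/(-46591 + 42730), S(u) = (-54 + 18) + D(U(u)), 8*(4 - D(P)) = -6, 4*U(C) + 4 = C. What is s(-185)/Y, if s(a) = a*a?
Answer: -48051900/5549 ≈ -8659.6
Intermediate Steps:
U(C) = -1 + C/4
D(P) = 19/4 (D(P) = 4 - 1/8*(-6) = 4 + 3/4 = 19/4)
s(a) = a**2
S(u) = -125/4 (S(u) = (-54 + 18) + 19/4 = -36 + 19/4 = -125/4)
Y = -5549/1404 (Y = (15291 - 125/4)/(-46591 + 42730) = (61039/4)/(-3861) = (61039/4)*(-1/3861) = -5549/1404 ≈ -3.9523)
s(-185)/Y = (-185)**2/(-5549/1404) = 34225*(-1404/5549) = -48051900/5549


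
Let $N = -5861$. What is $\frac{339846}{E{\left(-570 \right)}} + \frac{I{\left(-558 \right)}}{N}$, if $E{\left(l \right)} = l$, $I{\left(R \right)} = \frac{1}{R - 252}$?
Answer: $- \frac{53779609943}{90200790} \approx -596.22$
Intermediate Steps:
$I{\left(R \right)} = \frac{1}{-252 + R}$
$\frac{339846}{E{\left(-570 \right)}} + \frac{I{\left(-558 \right)}}{N} = \frac{339846}{-570} + \frac{1}{\left(-252 - 558\right) \left(-5861\right)} = 339846 \left(- \frac{1}{570}\right) + \frac{1}{-810} \left(- \frac{1}{5861}\right) = - \frac{56641}{95} - - \frac{1}{4747410} = - \frac{56641}{95} + \frac{1}{4747410} = - \frac{53779609943}{90200790}$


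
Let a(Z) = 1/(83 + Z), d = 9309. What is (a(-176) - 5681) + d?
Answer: 337403/93 ≈ 3628.0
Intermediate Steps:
(a(-176) - 5681) + d = (1/(83 - 176) - 5681) + 9309 = (1/(-93) - 5681) + 9309 = (-1/93 - 5681) + 9309 = -528334/93 + 9309 = 337403/93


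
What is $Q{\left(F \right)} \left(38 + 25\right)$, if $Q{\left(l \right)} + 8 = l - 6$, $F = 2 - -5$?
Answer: $-441$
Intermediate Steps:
$F = 7$ ($F = 2 + 5 = 7$)
$Q{\left(l \right)} = -14 + l$ ($Q{\left(l \right)} = -8 + \left(l - 6\right) = -8 + \left(-6 + l\right) = -14 + l$)
$Q{\left(F \right)} \left(38 + 25\right) = \left(-14 + 7\right) \left(38 + 25\right) = \left(-7\right) 63 = -441$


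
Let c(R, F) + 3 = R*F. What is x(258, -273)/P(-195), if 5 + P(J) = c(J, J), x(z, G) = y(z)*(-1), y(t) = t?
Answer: -258/38017 ≈ -0.0067864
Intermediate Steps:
c(R, F) = -3 + F*R (c(R, F) = -3 + R*F = -3 + F*R)
x(z, G) = -z (x(z, G) = z*(-1) = -z)
P(J) = -8 + J² (P(J) = -5 + (-3 + J*J) = -5 + (-3 + J²) = -8 + J²)
x(258, -273)/P(-195) = (-1*258)/(-8 + (-195)²) = -258/(-8 + 38025) = -258/38017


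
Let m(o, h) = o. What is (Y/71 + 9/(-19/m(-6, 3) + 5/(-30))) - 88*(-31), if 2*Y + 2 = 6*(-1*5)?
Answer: 193885/71 ≈ 2730.8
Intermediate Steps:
Y = -16 (Y = -1 + (6*(-1*5))/2 = -1 + (6*(-5))/2 = -1 + (½)*(-30) = -1 - 15 = -16)
(Y/71 + 9/(-19/m(-6, 3) + 5/(-30))) - 88*(-31) = (-16/71 + 9/(-19/(-6) + 5/(-30))) - 88*(-31) = (-16*1/71 + 9/(-19*(-⅙) + 5*(-1/30))) + 2728 = (-16/71 + 9/(19/6 - ⅙)) + 2728 = (-16/71 + 9/3) + 2728 = (-16/71 + 9*(⅓)) + 2728 = (-16/71 + 3) + 2728 = 197/71 + 2728 = 193885/71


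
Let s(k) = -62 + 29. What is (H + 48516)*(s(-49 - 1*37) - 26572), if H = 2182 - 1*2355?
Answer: -1286165515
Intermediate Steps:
H = -173 (H = 2182 - 2355 = -173)
s(k) = -33
(H + 48516)*(s(-49 - 1*37) - 26572) = (-173 + 48516)*(-33 - 26572) = 48343*(-26605) = -1286165515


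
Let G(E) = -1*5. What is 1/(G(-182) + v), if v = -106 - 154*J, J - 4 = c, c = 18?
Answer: -1/3499 ≈ -0.00028580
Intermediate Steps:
J = 22 (J = 4 + 18 = 22)
G(E) = -5
v = -3494 (v = -106 - 154*22 = -106 - 3388 = -3494)
1/(G(-182) + v) = 1/(-5 - 3494) = 1/(-3499) = -1/3499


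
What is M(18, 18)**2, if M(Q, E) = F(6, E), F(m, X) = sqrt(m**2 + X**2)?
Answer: 360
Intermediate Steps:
F(m, X) = sqrt(X**2 + m**2)
M(Q, E) = sqrt(36 + E**2) (M(Q, E) = sqrt(E**2 + 6**2) = sqrt(E**2 + 36) = sqrt(36 + E**2))
M(18, 18)**2 = (sqrt(36 + 18**2))**2 = (sqrt(36 + 324))**2 = (sqrt(360))**2 = (6*sqrt(10))**2 = 360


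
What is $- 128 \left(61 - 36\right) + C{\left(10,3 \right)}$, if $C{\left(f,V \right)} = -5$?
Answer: $-3205$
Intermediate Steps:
$- 128 \left(61 - 36\right) + C{\left(10,3 \right)} = - 128 \left(61 - 36\right) - 5 = \left(-128\right) 25 - 5 = -3200 - 5 = -3205$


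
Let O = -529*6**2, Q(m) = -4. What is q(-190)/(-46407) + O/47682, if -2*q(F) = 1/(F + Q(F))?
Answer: -2116695753/5299741276 ≈ -0.39940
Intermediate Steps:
q(F) = -1/(2*(-4 + F)) (q(F) = -1/(2*(F - 4)) = -1/(2*(-4 + F)))
O = -19044 (O = -529*36 = -19044)
q(-190)/(-46407) + O/47682 = -1/(-8 + 2*(-190))/(-46407) - 19044/47682 = -1/(-8 - 380)*(-1/46407) - 19044*1/47682 = -1/(-388)*(-1/46407) - 1058/2649 = -1*(-1/388)*(-1/46407) - 1058/2649 = (1/388)*(-1/46407) - 1058/2649 = -1/18005916 - 1058/2649 = -2116695753/5299741276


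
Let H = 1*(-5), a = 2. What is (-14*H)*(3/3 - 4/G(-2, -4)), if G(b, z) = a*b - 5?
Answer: 910/9 ≈ 101.11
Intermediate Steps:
G(b, z) = -5 + 2*b (G(b, z) = 2*b - 5 = -5 + 2*b)
H = -5
(-14*H)*(3/3 - 4/G(-2, -4)) = (-14*(-5))*(3/3 - 4/(-5 + 2*(-2))) = 70*(3*(⅓) - 4/(-5 - 4)) = 70*(1 - 4/(-9)) = 70*(1 - 4*(-⅑)) = 70*(1 + 4/9) = 70*(13/9) = 910/9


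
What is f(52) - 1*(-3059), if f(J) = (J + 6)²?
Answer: 6423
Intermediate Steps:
f(J) = (6 + J)²
f(52) - 1*(-3059) = (6 + 52)² - 1*(-3059) = 58² + 3059 = 3364 + 3059 = 6423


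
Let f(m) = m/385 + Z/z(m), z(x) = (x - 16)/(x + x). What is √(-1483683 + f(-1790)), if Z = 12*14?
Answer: I*√16261602909937/3311 ≈ 1217.9*I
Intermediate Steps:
z(x) = (-16 + x)/(2*x) (z(x) = (-16 + x)/((2*x)) = (-16 + x)*(1/(2*x)) = (-16 + x)/(2*x))
Z = 168
f(m) = m/385 + 336*m/(-16 + m) (f(m) = m/385 + 168/(((-16 + m)/(2*m))) = m*(1/385) + 168*(2*m/(-16 + m)) = m/385 + 336*m/(-16 + m))
√(-1483683 + f(-1790)) = √(-1483683 + (1/385)*(-1790)*(129344 - 1790)/(-16 - 1790)) = √(-1483683 + (1/385)*(-1790)*127554/(-1806)) = √(-1483683 + (1/385)*(-1790)*(-1/1806)*127554) = √(-1483683 + 1087246/3311) = √(-4911387167/3311) = I*√16261602909937/3311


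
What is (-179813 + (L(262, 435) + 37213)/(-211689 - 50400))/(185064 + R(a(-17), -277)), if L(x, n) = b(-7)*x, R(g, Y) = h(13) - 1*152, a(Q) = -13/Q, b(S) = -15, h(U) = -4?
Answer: -11781760660/12115588203 ≈ -0.97245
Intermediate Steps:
R(g, Y) = -156 (R(g, Y) = -4 - 1*152 = -4 - 152 = -156)
L(x, n) = -15*x
(-179813 + (L(262, 435) + 37213)/(-211689 - 50400))/(185064 + R(a(-17), -277)) = (-179813 + (-15*262 + 37213)/(-211689 - 50400))/(185064 - 156) = (-179813 + (-3930 + 37213)/(-262089))/184908 = (-179813 + 33283*(-1/262089))*(1/184908) = (-179813 - 33283/262089)*(1/184908) = -47127042640/262089*1/184908 = -11781760660/12115588203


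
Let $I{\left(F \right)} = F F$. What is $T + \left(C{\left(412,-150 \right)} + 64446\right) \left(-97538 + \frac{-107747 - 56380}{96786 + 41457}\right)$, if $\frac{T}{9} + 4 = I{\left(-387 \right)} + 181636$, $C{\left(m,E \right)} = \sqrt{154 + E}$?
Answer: $- \frac{289537195835247}{46081} \approx -6.2832 \cdot 10^{9}$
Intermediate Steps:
$I{\left(F \right)} = F^{2}$
$T = 2982609$ ($T = -36 + 9 \left(\left(-387\right)^{2} + 181636\right) = -36 + 9 \left(149769 + 181636\right) = -36 + 9 \cdot 331405 = -36 + 2982645 = 2982609$)
$T + \left(C{\left(412,-150 \right)} + 64446\right) \left(-97538 + \frac{-107747 - 56380}{96786 + 41457}\right) = 2982609 + \left(\sqrt{154 - 150} + 64446\right) \left(-97538 + \frac{-107747 - 56380}{96786 + 41457}\right) = 2982609 + \left(\sqrt{4} + 64446\right) \left(-97538 - \frac{164127}{138243}\right) = 2982609 + \left(2 + 64446\right) \left(-97538 - \frac{54709}{46081}\right) = 2982609 + 64448 \left(-97538 - \frac{54709}{46081}\right) = 2982609 + 64448 \left(- \frac{4494703287}{46081}\right) = 2982609 - \frac{289674637440576}{46081} = - \frac{289537195835247}{46081}$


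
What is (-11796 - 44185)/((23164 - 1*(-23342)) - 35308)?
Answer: -55981/11198 ≈ -4.9992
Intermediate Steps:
(-11796 - 44185)/((23164 - 1*(-23342)) - 35308) = -55981/((23164 + 23342) - 35308) = -55981/(46506 - 35308) = -55981/11198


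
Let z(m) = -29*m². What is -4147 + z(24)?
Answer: -20851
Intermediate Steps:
-4147 + z(24) = -4147 - 29*24² = -4147 - 29*576 = -4147 - 16704 = -20851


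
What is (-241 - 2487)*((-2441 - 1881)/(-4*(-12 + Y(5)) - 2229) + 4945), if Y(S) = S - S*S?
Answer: -2577654216/191 ≈ -1.3496e+7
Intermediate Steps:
Y(S) = S - S²
(-241 - 2487)*((-2441 - 1881)/(-4*(-12 + Y(5)) - 2229) + 4945) = (-241 - 2487)*((-2441 - 1881)/(-4*(-12 + 5*(1 - 1*5)) - 2229) + 4945) = -2728*(-4322/(-4*(-12 + 5*(1 - 5)) - 2229) + 4945) = -2728*(-4322/(-4*(-12 + 5*(-4)) - 2229) + 4945) = -2728*(-4322/(-4*(-12 - 20) - 2229) + 4945) = -2728*(-4322/(-4*(-32) - 2229) + 4945) = -2728*(-4322/(128 - 2229) + 4945) = -2728*(-4322/(-2101) + 4945) = -2728*(-4322*(-1/2101) + 4945) = -2728*(4322/2101 + 4945) = -2728*10393767/2101 = -2577654216/191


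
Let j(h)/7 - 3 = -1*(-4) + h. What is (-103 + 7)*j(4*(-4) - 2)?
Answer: 7392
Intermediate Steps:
j(h) = 49 + 7*h (j(h) = 21 + 7*(-1*(-4) + h) = 21 + 7*(4 + h) = 21 + (28 + 7*h) = 49 + 7*h)
(-103 + 7)*j(4*(-4) - 2) = (-103 + 7)*(49 + 7*(4*(-4) - 2)) = -96*(49 + 7*(-16 - 2)) = -96*(49 + 7*(-18)) = -96*(49 - 126) = -96*(-77) = 7392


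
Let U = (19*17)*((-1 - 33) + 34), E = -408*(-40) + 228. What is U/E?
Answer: 0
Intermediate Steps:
E = 16548 (E = 16320 + 228 = 16548)
U = 0 (U = 323*(-34 + 34) = 323*0 = 0)
U/E = 0/16548 = 0*(1/16548) = 0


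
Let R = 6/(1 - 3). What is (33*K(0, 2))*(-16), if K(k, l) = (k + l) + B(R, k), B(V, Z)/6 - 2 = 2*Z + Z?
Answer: -7392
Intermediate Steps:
R = -3 (R = 6/(-2) = 6*(-½) = -3)
B(V, Z) = 12 + 18*Z (B(V, Z) = 12 + 6*(2*Z + Z) = 12 + 6*(3*Z) = 12 + 18*Z)
K(k, l) = 12 + l + 19*k (K(k, l) = (k + l) + (12 + 18*k) = 12 + l + 19*k)
(33*K(0, 2))*(-16) = (33*(12 + 2 + 19*0))*(-16) = (33*(12 + 2 + 0))*(-16) = (33*14)*(-16) = 462*(-16) = -7392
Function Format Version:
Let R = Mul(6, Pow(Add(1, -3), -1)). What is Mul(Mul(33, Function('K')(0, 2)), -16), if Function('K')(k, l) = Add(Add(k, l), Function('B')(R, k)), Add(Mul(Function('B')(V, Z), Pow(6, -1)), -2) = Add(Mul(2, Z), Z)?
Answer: -7392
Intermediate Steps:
R = -3 (R = Mul(6, Pow(-2, -1)) = Mul(6, Rational(-1, 2)) = -3)
Function('B')(V, Z) = Add(12, Mul(18, Z)) (Function('B')(V, Z) = Add(12, Mul(6, Add(Mul(2, Z), Z))) = Add(12, Mul(6, Mul(3, Z))) = Add(12, Mul(18, Z)))
Function('K')(k, l) = Add(12, l, Mul(19, k)) (Function('K')(k, l) = Add(Add(k, l), Add(12, Mul(18, k))) = Add(12, l, Mul(19, k)))
Mul(Mul(33, Function('K')(0, 2)), -16) = Mul(Mul(33, Add(12, 2, Mul(19, 0))), -16) = Mul(Mul(33, Add(12, 2, 0)), -16) = Mul(Mul(33, 14), -16) = Mul(462, -16) = -7392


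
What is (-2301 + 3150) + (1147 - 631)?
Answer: 1365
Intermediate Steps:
(-2301 + 3150) + (1147 - 631) = 849 + 516 = 1365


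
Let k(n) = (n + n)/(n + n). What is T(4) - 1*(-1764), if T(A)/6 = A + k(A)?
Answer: 1794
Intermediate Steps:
k(n) = 1 (k(n) = (2*n)/((2*n)) = (2*n)*(1/(2*n)) = 1)
T(A) = 6 + 6*A (T(A) = 6*(A + 1) = 6*(1 + A) = 6 + 6*A)
T(4) - 1*(-1764) = (6 + 6*4) - 1*(-1764) = (6 + 24) + 1764 = 30 + 1764 = 1794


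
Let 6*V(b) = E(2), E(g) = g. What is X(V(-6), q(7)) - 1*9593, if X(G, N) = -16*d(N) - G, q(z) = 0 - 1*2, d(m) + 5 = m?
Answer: -28444/3 ≈ -9481.3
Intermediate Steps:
d(m) = -5 + m
q(z) = -2 (q(z) = 0 - 2 = -2)
V(b) = ⅓ (V(b) = (⅙)*2 = ⅓)
X(G, N) = 80 - G - 16*N (X(G, N) = -16*(-5 + N) - G = (80 - 16*N) - G = 80 - G - 16*N)
X(V(-6), q(7)) - 1*9593 = (80 - 1*⅓ - 16*(-2)) - 1*9593 = (80 - ⅓ + 32) - 9593 = 335/3 - 9593 = -28444/3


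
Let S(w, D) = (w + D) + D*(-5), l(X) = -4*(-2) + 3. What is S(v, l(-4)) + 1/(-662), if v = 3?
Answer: -27143/662 ≈ -41.002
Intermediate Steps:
l(X) = 11 (l(X) = 8 + 3 = 11)
S(w, D) = w - 4*D (S(w, D) = (D + w) - 5*D = w - 4*D)
S(v, l(-4)) + 1/(-662) = (3 - 4*11) + 1/(-662) = (3 - 44) - 1/662 = -41 - 1/662 = -27143/662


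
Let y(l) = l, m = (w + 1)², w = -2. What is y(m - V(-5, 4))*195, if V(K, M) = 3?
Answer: -390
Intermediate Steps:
m = 1 (m = (-2 + 1)² = (-1)² = 1)
y(m - V(-5, 4))*195 = (1 - 1*3)*195 = (1 - 3)*195 = -2*195 = -390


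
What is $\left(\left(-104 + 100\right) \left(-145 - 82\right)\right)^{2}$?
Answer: $824464$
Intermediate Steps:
$\left(\left(-104 + 100\right) \left(-145 - 82\right)\right)^{2} = \left(\left(-4\right) \left(-227\right)\right)^{2} = 908^{2} = 824464$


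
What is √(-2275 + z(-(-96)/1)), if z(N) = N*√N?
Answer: √(-2275 + 384*√6) ≈ 36.529*I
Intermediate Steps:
z(N) = N^(3/2)
√(-2275 + z(-(-96)/1)) = √(-2275 + (-(-96)/1)^(3/2)) = √(-2275 + (-(-96))^(3/2)) = √(-2275 + (-12*(-8))^(3/2)) = √(-2275 + 96^(3/2)) = √(-2275 + 384*√6)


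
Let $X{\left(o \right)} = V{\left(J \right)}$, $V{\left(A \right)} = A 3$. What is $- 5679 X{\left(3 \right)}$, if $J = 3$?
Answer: $-51111$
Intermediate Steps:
$V{\left(A \right)} = 3 A$
$X{\left(o \right)} = 9$ ($X{\left(o \right)} = 3 \cdot 3 = 9$)
$- 5679 X{\left(3 \right)} = \left(-5679\right) 9 = -51111$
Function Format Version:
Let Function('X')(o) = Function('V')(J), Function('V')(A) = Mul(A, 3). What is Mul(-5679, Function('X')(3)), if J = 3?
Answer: -51111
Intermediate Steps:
Function('V')(A) = Mul(3, A)
Function('X')(o) = 9 (Function('X')(o) = Mul(3, 3) = 9)
Mul(-5679, Function('X')(3)) = Mul(-5679, 9) = -51111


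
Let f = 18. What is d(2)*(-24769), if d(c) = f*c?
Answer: -891684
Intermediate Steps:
d(c) = 18*c
d(2)*(-24769) = (18*2)*(-24769) = 36*(-24769) = -891684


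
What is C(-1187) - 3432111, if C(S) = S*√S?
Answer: -3432111 - 1187*I*√1187 ≈ -3.4321e+6 - 40896.0*I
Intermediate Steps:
C(S) = S^(3/2)
C(-1187) - 3432111 = (-1187)^(3/2) - 3432111 = -1187*I*√1187 - 3432111 = -3432111 - 1187*I*√1187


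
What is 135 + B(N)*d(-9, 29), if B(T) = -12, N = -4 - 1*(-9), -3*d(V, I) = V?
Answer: 99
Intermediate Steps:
d(V, I) = -V/3
N = 5 (N = -4 + 9 = 5)
135 + B(N)*d(-9, 29) = 135 - (-4)*(-9) = 135 - 12*3 = 135 - 36 = 99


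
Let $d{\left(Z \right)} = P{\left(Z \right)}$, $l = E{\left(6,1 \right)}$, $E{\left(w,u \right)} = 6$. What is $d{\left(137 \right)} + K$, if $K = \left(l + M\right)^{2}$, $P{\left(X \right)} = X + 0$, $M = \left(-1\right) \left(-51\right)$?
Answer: $3386$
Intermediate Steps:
$M = 51$
$l = 6$
$P{\left(X \right)} = X$
$d{\left(Z \right)} = Z$
$K = 3249$ ($K = \left(6 + 51\right)^{2} = 57^{2} = 3249$)
$d{\left(137 \right)} + K = 137 + 3249 = 3386$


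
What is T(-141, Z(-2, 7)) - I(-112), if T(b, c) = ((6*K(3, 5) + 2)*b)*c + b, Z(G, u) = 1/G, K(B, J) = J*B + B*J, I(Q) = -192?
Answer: 12882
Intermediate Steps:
K(B, J) = 2*B*J (K(B, J) = B*J + B*J = 2*B*J)
T(b, c) = b + 182*b*c (T(b, c) = ((6*(2*3*5) + 2)*b)*c + b = ((6*30 + 2)*b)*c + b = ((180 + 2)*b)*c + b = (182*b)*c + b = 182*b*c + b = b + 182*b*c)
T(-141, Z(-2, 7)) - I(-112) = -141*(1 + 182/(-2)) - 1*(-192) = -141*(1 + 182*(-½)) + 192 = -141*(1 - 91) + 192 = -141*(-90) + 192 = 12690 + 192 = 12882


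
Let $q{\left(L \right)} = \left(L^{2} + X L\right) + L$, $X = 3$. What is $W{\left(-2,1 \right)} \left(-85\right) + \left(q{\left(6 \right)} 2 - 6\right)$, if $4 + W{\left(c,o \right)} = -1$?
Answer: $539$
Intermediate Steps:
$q{\left(L \right)} = L^{2} + 4 L$ ($q{\left(L \right)} = \left(L^{2} + 3 L\right) + L = L^{2} + 4 L$)
$W{\left(c,o \right)} = -5$ ($W{\left(c,o \right)} = -4 - 1 = -5$)
$W{\left(-2,1 \right)} \left(-85\right) + \left(q{\left(6 \right)} 2 - 6\right) = \left(-5\right) \left(-85\right) - \left(6 - 6 \left(4 + 6\right) 2\right) = 425 - \left(6 - 6 \cdot 10 \cdot 2\right) = 425 + \left(60 \cdot 2 - 6\right) = 425 + \left(120 - 6\right) = 425 + 114 = 539$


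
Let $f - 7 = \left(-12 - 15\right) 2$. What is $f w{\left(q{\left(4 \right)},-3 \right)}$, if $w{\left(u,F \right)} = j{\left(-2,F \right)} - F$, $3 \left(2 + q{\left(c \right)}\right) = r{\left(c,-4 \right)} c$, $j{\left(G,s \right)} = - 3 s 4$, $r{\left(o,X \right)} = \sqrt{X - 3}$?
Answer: $-1833$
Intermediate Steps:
$r{\left(o,X \right)} = \sqrt{-3 + X}$
$j{\left(G,s \right)} = - 12 s$
$q{\left(c \right)} = -2 + \frac{i c \sqrt{7}}{3}$ ($q{\left(c \right)} = -2 + \frac{\sqrt{-3 - 4} c}{3} = -2 + \frac{\sqrt{-7} c}{3} = -2 + \frac{i \sqrt{7} c}{3} = -2 + \frac{i c \sqrt{7}}{3}$)
$w{\left(u,F \right)} = - 13 F$ ($w{\left(u,F \right)} = - 12 F - F = - 13 F$)
$f = -47$ ($f = 7 + \left(-12 - 15\right) 2 = 7 - 54 = -47$)
$f w{\left(q{\left(4 \right)},-3 \right)} = - 47 \left(\left(-13\right) \left(-3\right)\right) = \left(-47\right) 39 = -1833$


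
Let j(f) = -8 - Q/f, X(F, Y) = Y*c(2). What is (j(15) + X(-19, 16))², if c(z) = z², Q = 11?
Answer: 687241/225 ≈ 3054.4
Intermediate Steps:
X(F, Y) = 4*Y (X(F, Y) = Y*2² = Y*4 = 4*Y)
j(f) = -8 - 11/f
(j(15) + X(-19, 16))² = ((-8 - 11/15) + 4*16)² = ((-8 - 11*1/15) + 64)² = ((-8 - 11/15) + 64)² = (-131/15 + 64)² = (829/15)² = 687241/225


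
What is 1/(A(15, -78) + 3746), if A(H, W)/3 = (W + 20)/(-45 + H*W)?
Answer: 405/1517188 ≈ 0.00026694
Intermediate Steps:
A(H, W) = 3*(20 + W)/(-45 + H*W) (A(H, W) = 3*((W + 20)/(-45 + H*W)) = 3*((20 + W)/(-45 + H*W)) = 3*(20 + W)/(-45 + H*W))
1/(A(15, -78) + 3746) = 1/(3*(20 - 78)/(-45 + 15*(-78)) + 3746) = 1/(3*(-58)/(-45 - 1170) + 3746) = 1/(3*(-58)/(-1215) + 3746) = 1/(3*(-1/1215)*(-58) + 3746) = 1/(58/405 + 3746) = 1/(1517188/405) = 405/1517188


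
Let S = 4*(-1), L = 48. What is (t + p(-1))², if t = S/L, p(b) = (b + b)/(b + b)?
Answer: 121/144 ≈ 0.84028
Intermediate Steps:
S = -4
p(b) = 1 (p(b) = (2*b)/((2*b)) = (2*b)*(1/(2*b)) = 1)
t = -1/12 (t = -4/48 = -4*1/48 = -1/12 ≈ -0.083333)
(t + p(-1))² = (-1/12 + 1)² = (11/12)² = 121/144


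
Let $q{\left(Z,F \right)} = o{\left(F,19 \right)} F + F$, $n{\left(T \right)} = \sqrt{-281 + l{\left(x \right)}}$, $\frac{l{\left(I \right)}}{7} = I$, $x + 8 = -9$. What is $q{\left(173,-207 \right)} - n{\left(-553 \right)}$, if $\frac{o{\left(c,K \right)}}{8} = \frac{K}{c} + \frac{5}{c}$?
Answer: $-15 - 20 i \approx -15.0 - 20.0 i$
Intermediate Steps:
$x = -17$ ($x = -8 - 9 = -17$)
$o{\left(c,K \right)} = \frac{40}{c} + \frac{8 K}{c}$ ($o{\left(c,K \right)} = 8 \left(\frac{K}{c} + \frac{5}{c}\right) = 8 \left(\frac{5}{c} + \frac{K}{c}\right) = \frac{40}{c} + \frac{8 K}{c}$)
$l{\left(I \right)} = 7 I$
$n{\left(T \right)} = 20 i$ ($n{\left(T \right)} = \sqrt{-281 + 7 \left(-17\right)} = \sqrt{-281 - 119} = \sqrt{-400} = 20 i$)
$q{\left(Z,F \right)} = 192 + F$ ($q{\left(Z,F \right)} = \frac{8 \left(5 + 19\right)}{F} F + F = 8 \frac{1}{F} 24 F + F = \frac{192}{F} F + F = 192 + F$)
$q{\left(173,-207 \right)} - n{\left(-553 \right)} = \left(192 - 207\right) - 20 i = -15 - 20 i$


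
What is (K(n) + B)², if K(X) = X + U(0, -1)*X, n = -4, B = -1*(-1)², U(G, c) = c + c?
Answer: 9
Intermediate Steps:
U(G, c) = 2*c
B = -1 (B = -1*1 = -1)
K(X) = -X (K(X) = X + (2*(-1))*X = X - 2*X = -X)
(K(n) + B)² = (-1*(-4) - 1)² = (4 - 1)² = 3² = 9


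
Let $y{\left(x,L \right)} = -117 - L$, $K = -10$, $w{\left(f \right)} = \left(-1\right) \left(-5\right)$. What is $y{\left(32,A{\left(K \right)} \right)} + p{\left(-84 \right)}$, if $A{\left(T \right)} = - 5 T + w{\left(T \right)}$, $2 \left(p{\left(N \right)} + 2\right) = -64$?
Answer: $-206$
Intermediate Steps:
$w{\left(f \right)} = 5$
$p{\left(N \right)} = -34$ ($p{\left(N \right)} = -2 + \frac{1}{2} \left(-64\right) = -2 - 32 = -34$)
$A{\left(T \right)} = 5 - 5 T$ ($A{\left(T \right)} = - 5 T + 5 = 5 - 5 T$)
$y{\left(32,A{\left(K \right)} \right)} + p{\left(-84 \right)} = \left(-117 - \left(5 - -50\right)\right) - 34 = \left(-117 - \left(5 + 50\right)\right) - 34 = \left(-117 - 55\right) - 34 = -172 - 34 = -206$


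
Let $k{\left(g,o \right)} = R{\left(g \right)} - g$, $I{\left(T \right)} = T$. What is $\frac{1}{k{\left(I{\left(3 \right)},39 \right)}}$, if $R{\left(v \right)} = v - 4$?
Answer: $- \frac{1}{4} \approx -0.25$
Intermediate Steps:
$R{\left(v \right)} = -4 + v$
$k{\left(g,o \right)} = -4$ ($k{\left(g,o \right)} = \left(-4 + g\right) - g = -4$)
$\frac{1}{k{\left(I{\left(3 \right)},39 \right)}} = \frac{1}{-4} = - \frac{1}{4}$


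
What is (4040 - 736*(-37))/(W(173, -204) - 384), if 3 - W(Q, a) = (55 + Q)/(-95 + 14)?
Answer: -844344/10211 ≈ -82.690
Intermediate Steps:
W(Q, a) = 298/81 + Q/81 (W(Q, a) = 3 - (55 + Q)/(-95 + 14) = 3 - (55 + Q)/(-81) = 3 - (55 + Q)*(-1)/81 = 3 - (-55/81 - Q/81) = 3 + (55/81 + Q/81) = 298/81 + Q/81)
(4040 - 736*(-37))/(W(173, -204) - 384) = (4040 - 736*(-37))/((298/81 + (1/81)*173) - 384) = (4040 + 27232)/((298/81 + 173/81) - 384) = 31272/(157/27 - 384) = 31272/(-10211/27) = 31272*(-27/10211) = -844344/10211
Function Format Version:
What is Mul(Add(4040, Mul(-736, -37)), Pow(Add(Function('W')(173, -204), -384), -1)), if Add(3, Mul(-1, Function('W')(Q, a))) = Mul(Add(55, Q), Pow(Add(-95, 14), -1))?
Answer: Rational(-844344, 10211) ≈ -82.690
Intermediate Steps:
Function('W')(Q, a) = Add(Rational(298, 81), Mul(Rational(1, 81), Q)) (Function('W')(Q, a) = Add(3, Mul(-1, Mul(Add(55, Q), Pow(Add(-95, 14), -1)))) = Add(3, Mul(-1, Mul(Add(55, Q), Pow(-81, -1)))) = Add(3, Mul(-1, Mul(Add(55, Q), Rational(-1, 81)))) = Add(3, Mul(-1, Add(Rational(-55, 81), Mul(Rational(-1, 81), Q)))) = Add(3, Add(Rational(55, 81), Mul(Rational(1, 81), Q))) = Add(Rational(298, 81), Mul(Rational(1, 81), Q)))
Mul(Add(4040, Mul(-736, -37)), Pow(Add(Function('W')(173, -204), -384), -1)) = Mul(Add(4040, Mul(-736, -37)), Pow(Add(Add(Rational(298, 81), Mul(Rational(1, 81), 173)), -384), -1)) = Mul(Add(4040, 27232), Pow(Add(Add(Rational(298, 81), Rational(173, 81)), -384), -1)) = Mul(31272, Pow(Add(Rational(157, 27), -384), -1)) = Mul(31272, Pow(Rational(-10211, 27), -1)) = Mul(31272, Rational(-27, 10211)) = Rational(-844344, 10211)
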